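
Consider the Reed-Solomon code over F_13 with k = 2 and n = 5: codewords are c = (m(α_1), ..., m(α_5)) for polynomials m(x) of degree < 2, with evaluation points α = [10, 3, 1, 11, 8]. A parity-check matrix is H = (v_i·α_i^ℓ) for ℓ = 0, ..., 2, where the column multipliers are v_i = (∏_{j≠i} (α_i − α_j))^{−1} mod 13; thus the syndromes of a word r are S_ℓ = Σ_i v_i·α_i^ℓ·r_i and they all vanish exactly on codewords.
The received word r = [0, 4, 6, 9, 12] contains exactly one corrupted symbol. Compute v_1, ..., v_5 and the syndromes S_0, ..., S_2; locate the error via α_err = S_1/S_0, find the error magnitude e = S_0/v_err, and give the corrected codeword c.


S = (4, 1, 10), error at position 1, error magnitude e = 3, c = [10, 4, 6, 9, 12].

Step 1: column multipliers v_i = (∏_{j≠i}(α_i − α_j))^{−1} mod 13.
  i = 1 (α = 10): (10−3)(10−1)(10−11)(10−8) = 7·9·(−1)·2 = −126 ≡ 4, so v_1 = 4^{−1} = 10 (mod 13).
  i = 2 (α = 3): (3−10)(3−1)(3−11)(3−8) = (−7)·2·(−8)·(−5) = −560 ≡ 12, so v_2 = 12^{−1} = 12 (mod 13).
  i = 3 (α = 1): (1−10)(1−3)(1−11)(1−8) = (−9)·(−2)·(−10)·(−7) = 1260 ≡ 12, so v_3 = 12^{−1} = 12 (mod 13).
  i = 4 (α = 11): (11−10)(11−3)(11−1)(11−8) = 1·8·10·3 = 240 ≡ 6, so v_4 = 6^{−1} = 11 (mod 13).
  i = 5 (α = 8): (8−10)(8−3)(8−1)(8−11) = (−2)·5·7·(−3) = 210 ≡ 2, so v_5 = 2^{−1} = 7 (mod 13).
  v = [10, 12, 12, 11, 7].
Step 2: syndromes of r = [0, 4, 6, 9, 12] (all sums mod 13).
  S_0 = Σ v_i r_i = 10·0 + 12·4 + 12·6 + 11·9 + 7·12 = 303 ≡ 4.
  S_1 = Σ v_i α_i r_i = 10·10·0 + 12·3·4 + 12·1·6 + 11·11·9 + 7·8·12 = 1977 ≡ 1.
  α_i^2 mod 13 = [9, 9, 1, 4, 12].
  S_2 = Σ v_i α_i^2 r_i = 10·9·0 + 12·9·4 + 12·1·6 + 11·4·9 + 7·12·12 = 1908 ≡ 10.
  S = (4, 1, 10) ≠ 0, so r is not a codeword (an error is present).
Step 3: locate the error. For a single error e at position i, S_ℓ = v_i·e·α_i^ℓ, so α_err = S_1/S_0.
  S_0^{−1} = 4^{−1} = 10 (mod 13), so α_err = 1·10 = 10 ≡ 10 = α_1. Error position i = 1.
  Consistency check: S_2/S_1 = 10·1 = 10 ≡ 10 = α_err ✓ (single-error assumption holds).
Step 4: error magnitude e = S_0/v_1 = S_0·∏_{j≠1}(α_1 − α_j) = 4·4 = 16 ≡ 3 (mod 13).
Step 5: correct position 1: c_1 = r_1 − e = 0 − 3 ≡ 10 (mod 13). Hence c = [10, 4, 6, 9, 12].
  Check: interpolating c through the α_i gives m(x) = 7 + 12·x (degree < 2) with m(α_i) = c_i for every i, so c is indeed a codeword.


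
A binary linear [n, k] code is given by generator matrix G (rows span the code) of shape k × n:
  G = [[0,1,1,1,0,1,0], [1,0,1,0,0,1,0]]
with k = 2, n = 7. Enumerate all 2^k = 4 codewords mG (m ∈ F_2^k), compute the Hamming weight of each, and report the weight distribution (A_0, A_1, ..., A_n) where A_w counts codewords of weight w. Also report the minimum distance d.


Weight distribution: A_0 = 1, A_3 = 2, A_4 = 1. Minimum distance d = 3.

Enumerate all 2^2 = 4 messages m ∈ F_2^2.
For each, compute codeword c = mG in F_2^7, then tally its weight.
  m = 00 → c = 0000000, weight = 0.
  m = 10 → c = 0111010, weight = 4.
  m = 01 → c = 1010010, weight = 3.
  m = 11 → c = 1101000, weight = 3.
Tally weights:
  weight 0: 1 codewords.
  weight 3: 2 codewords.
  weight 4: 1 codewords.
Minimum distance d = smallest w > 0 with A_w > 0 = 3.
Sanity: Σ A_w = 4 = 2^2 = 4 ✓.


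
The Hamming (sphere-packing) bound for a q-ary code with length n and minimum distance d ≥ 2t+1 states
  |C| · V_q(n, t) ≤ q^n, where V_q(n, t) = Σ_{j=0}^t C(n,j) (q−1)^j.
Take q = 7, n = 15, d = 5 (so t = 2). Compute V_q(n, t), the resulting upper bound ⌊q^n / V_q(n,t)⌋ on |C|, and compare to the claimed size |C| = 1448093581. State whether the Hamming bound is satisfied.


V_q(n, t) = 3871, q^n = 4747561509943, Hamming bound = 1226443169, |C| = 1448093581 > bound (violated).

Step 1: Compute V_q(n, t) = Σ_{j=0}^2 C(n, j) (q−1)^j.
  j = 0: C(15,0)·(6)^0 = 1·1 = 1.
  j = 1: C(15,1)·(6)^1 = 15·6 = 90.
  j = 2: C(15,2)·(6)^2 = 105·36 = 3780.
  V_q(n, t) = 1 + 90 + 3780 = 3871.
Step 2: q^n = 7^15 = 4747561509943.
Step 3: Hamming bound ⌊q^n / V_q(n,t)⌋ = ⌊4747561509943/3871⌋ = 1226443169.
Step 4: Compare |C| = 1448093581 to 1226443169: violated.
The claimed |C| lies above the Hamming bound, so no 7-ary code of length 15 with d ≥ 5 can have 1448093581 codewords.


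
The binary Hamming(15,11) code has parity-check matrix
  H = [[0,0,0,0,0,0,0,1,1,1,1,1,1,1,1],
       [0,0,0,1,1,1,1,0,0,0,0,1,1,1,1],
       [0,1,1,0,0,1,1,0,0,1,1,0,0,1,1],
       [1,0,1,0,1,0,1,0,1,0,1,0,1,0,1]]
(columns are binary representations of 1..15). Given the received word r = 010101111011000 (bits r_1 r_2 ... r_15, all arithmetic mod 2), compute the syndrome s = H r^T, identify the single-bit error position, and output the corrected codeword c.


s = (0, 0, 0, 1)^T, error position = 1, corrected codeword c = 110101111011000

Compute s = H r^T mod 2 one row at a time:
  s_1 = 1 + 1 + 0 + 1 + 1 + 0 + 0 + 0 = 4 ≡ 0 (mod 2).
  s_2 = 1 + 0 + 1 + 1 + 1 + 0 + 0 + 0 = 4 ≡ 0 (mod 2).
  s_3 = 1 + 0 + 1 + 1 + 0 + 1 + 0 + 0 = 4 ≡ 0 (mod 2).
  s_4 = 0 + 0 + 0 + 1 + 1 + 1 + 0 + 0 = 3 ≡ 1 (mod 2).
s = (0, 0, 0, 1)^T — this equals column 1 of H (binary 0001), so error is at position 1.
Correct: flip bit 1 of r = 010101111011000 to get c = 110101111011000.


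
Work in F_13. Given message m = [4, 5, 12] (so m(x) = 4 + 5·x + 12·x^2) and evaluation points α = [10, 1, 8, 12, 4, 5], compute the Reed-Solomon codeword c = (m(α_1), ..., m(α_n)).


c = [6, 8, 6, 11, 8, 4]

Message polynomial: m(x) = 4 + 5·x + 12·x^2 (mod 13).
For each evaluation point α_i, compute m(α_i) mod 13:
  α_1 = 10: Horner steps 12 → 8 → 6, so m(10) = 6.
  α_2 = 1: Horner steps 12 → 4 → 8, so m(1) = 8.
  α_3 = 8: Horner steps 12 → 10 → 6, so m(8) = 6.
  α_4 = 12: Horner steps 12 → 6 → 11, so m(12) = 11.
  α_5 = 4: Horner steps 12 → 1 → 8, so m(4) = 8.
  α_6 = 5: Horner steps 12 → 0 → 4, so m(5) = 4.
Codeword c = [6, 8, 6, 11, 8, 4] ∈ F_13^6.


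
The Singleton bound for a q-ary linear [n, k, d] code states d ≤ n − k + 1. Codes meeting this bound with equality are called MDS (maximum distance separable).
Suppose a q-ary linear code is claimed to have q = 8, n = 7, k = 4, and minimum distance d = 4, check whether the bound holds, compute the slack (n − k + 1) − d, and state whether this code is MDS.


Singleton RHS = n − k + 1 = 4, slack = 0, bound satisfied, MDS.

Singleton bound: d ≤ n − k + 1.
Here n = 7, k = 4, so n − k + 1 = 4.
Given d = 4, check d ≤ 4: YES.
Slack = (n − k + 1) − d = 0.
The code is MDS (slack = 0).
Description: the claimed parameters are [7, 4, 4]_8; such a code would be MDS (meets Singleton bound).


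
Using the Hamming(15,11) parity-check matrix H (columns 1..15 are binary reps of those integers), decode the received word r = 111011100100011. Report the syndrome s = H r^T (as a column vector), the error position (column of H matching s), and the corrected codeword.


s = (1, 1, 1, 1)^T, error position = 15, corrected codeword c = 111011100100010

Compute s = H r^T mod 2 one row at a time:
  s_1 = 0 + 0 + 1 + 0 + 0 + 0 + 1 + 1 = 3 ≡ 1 (mod 2).
  s_2 = 0 + 1 + 1 + 1 + 0 + 0 + 1 + 1 = 5 ≡ 1 (mod 2).
  s_3 = 1 + 1 + 1 + 1 + 1 + 0 + 1 + 1 = 7 ≡ 1 (mod 2).
  s_4 = 1 + 1 + 1 + 1 + 0 + 0 + 0 + 1 = 5 ≡ 1 (mod 2).
s = (1, 1, 1, 1)^T — this equals column 15 of H (binary 1111), so error is at position 15.
Correct: flip bit 15 of r = 111011100100011 to get c = 111011100100010.


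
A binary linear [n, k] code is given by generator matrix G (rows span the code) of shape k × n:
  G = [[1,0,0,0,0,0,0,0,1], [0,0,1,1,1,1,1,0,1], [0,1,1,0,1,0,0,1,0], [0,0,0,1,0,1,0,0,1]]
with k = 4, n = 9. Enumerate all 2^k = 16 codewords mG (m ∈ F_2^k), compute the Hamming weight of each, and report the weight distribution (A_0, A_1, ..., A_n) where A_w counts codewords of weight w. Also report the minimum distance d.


Weight distribution: A_0 = 1, A_2 = 1, A_3 = 4, A_4 = 1, A_5 = 2, A_6 = 5, A_7 = 2. Minimum distance d = 2.

Enumerate all 2^4 = 16 messages m ∈ F_2^4.
For each, compute codeword c = mG in F_2^9, then tally its weight.
  m = 0000 → c = 000000000, weight = 0.
  m = 1000 → c = 100000001, weight = 2.
  m = 0100 → c = 001111101, weight = 6.
  m = 1100 → c = 101111100, weight = 6.
  m = 0010 → c = 011010010, weight = 4.
  m = 1010 → c = 111010011, weight = 6.
  m = 0110 → c = 010101111, weight = 6.
  m = 1110 → c = 110101110, weight = 6.
  m = 0001 → c = 000101001, weight = 3.
  m = 1001 → c = 100101000, weight = 3.
  m = 0101 → c = 001010100, weight = 3.
  m = 1101 → c = 101010101, weight = 5.
  m = 0011 → c = 011111011, weight = 7.
  m = 1011 → c = 111111010, weight = 7.
  m = 0111 → c = 010000110, weight = 3.
  m = 1111 → c = 110000111, weight = 5.
Tally weights:
  weight 0: 1 codewords.
  weight 2: 1 codewords.
  weight 3: 4 codewords.
  weight 4: 1 codewords.
  weight 5: 2 codewords.
  weight 6: 5 codewords.
  weight 7: 2 codewords.
Minimum distance d = smallest w > 0 with A_w > 0 = 2.
Sanity: Σ A_w = 16 = 2^4 = 16 ✓.


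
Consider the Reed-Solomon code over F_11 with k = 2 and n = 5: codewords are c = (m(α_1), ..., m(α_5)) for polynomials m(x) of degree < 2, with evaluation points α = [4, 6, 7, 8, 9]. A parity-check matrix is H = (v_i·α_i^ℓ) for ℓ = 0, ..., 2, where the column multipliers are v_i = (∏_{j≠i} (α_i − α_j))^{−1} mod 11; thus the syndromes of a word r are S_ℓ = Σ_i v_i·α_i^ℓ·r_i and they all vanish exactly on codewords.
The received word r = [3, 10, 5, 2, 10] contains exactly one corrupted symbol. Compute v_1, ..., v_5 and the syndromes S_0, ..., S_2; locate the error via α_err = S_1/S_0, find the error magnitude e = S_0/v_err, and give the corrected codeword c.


S = (9, 10, 5), error at position 2, error magnitude e = 2, c = [3, 8, 5, 2, 10].

Step 1: column multipliers v_i = (∏_{j≠i}(α_i − α_j))^{−1} mod 11.
  i = 1 (α = 4): (4−6)(4−7)(4−8)(4−9) = (−2)·(−3)·(−4)·(−5) = 120 ≡ 10, so v_1 = 10^{−1} = 10 (mod 11).
  i = 2 (α = 6): (6−4)(6−7)(6−8)(6−9) = 2·(−1)·(−2)·(−3) = −12 ≡ 10, so v_2 = 10^{−1} = 10 (mod 11).
  i = 3 (α = 7): (7−4)(7−6)(7−8)(7−9) = 3·1·(−1)·(−2) = 6 ≡ 6, so v_3 = 6^{−1} = 2 (mod 11).
  i = 4 (α = 8): (8−4)(8−6)(8−7)(8−9) = 4·2·1·(−1) = −8 ≡ 3, so v_4 = 3^{−1} = 4 (mod 11).
  i = 5 (α = 9): (9−4)(9−6)(9−7)(9−8) = 5·3·2·1 = 30 ≡ 8, so v_5 = 8^{−1} = 7 (mod 11).
  v = [10, 10, 2, 4, 7].
Step 2: syndromes of r = [3, 10, 5, 2, 10] (all sums mod 11).
  S_0 = Σ v_i r_i = 10·3 + 10·10 + 2·5 + 4·2 + 7·10 = 218 ≡ 9.
  S_1 = Σ v_i α_i r_i = 10·4·3 + 10·6·10 + 2·7·5 + 4·8·2 + 7·9·10 = 1484 ≡ 10.
  α_i^2 mod 11 = [5, 3, 5, 9, 4].
  S_2 = Σ v_i α_i^2 r_i = 10·5·3 + 10·3·10 + 2·5·5 + 4·9·2 + 7·4·10 = 852 ≡ 5.
  S = (9, 10, 5) ≠ 0, so r is not a codeword (an error is present).
Step 3: locate the error. For a single error e at position i, S_ℓ = v_i·e·α_i^ℓ, so α_err = S_1/S_0.
  S_0^{−1} = 9^{−1} = 5 (mod 11), so α_err = 10·5 = 50 ≡ 6 = α_2. Error position i = 2.
  Consistency check: S_2/S_1 = 5·10 = 50 ≡ 6 = α_err ✓ (single-error assumption holds).
Step 4: error magnitude e = S_0/v_2 = S_0·∏_{j≠2}(α_2 − α_j) = 9·10 = 90 ≡ 2 (mod 11).
Step 5: correct position 2: c_2 = r_2 − e = 10 − 2 ≡ 8 (mod 11). Hence c = [3, 8, 5, 2, 10].
  Check: interpolating c through the α_i gives m(x) = 4 + 8·x (degree < 2) with m(α_i) = c_i for every i, so c is indeed a codeword.


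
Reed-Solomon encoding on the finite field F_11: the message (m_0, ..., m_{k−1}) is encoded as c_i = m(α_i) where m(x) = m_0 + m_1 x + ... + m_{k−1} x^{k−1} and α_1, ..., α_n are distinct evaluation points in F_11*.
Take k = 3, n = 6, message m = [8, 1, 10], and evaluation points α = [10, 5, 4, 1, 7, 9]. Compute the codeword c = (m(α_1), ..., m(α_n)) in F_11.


c = [6, 10, 7, 8, 10, 2]

Message polynomial: m(x) = 8 + 1·x + 10·x^2 (mod 11).
For each evaluation point α_i, compute m(α_i) mod 11:
  α_1 = 10: Horner steps 10 → 2 → 6, so m(10) = 6.
  α_2 = 5: Horner steps 10 → 7 → 10, so m(5) = 10.
  α_3 = 4: Horner steps 10 → 8 → 7, so m(4) = 7.
  α_4 = 1: Horner steps 10 → 0 → 8, so m(1) = 8.
  α_5 = 7: Horner steps 10 → 5 → 10, so m(7) = 10.
  α_6 = 9: Horner steps 10 → 3 → 2, so m(9) = 2.
Codeword c = [6, 10, 7, 8, 10, 2] ∈ F_11^6.


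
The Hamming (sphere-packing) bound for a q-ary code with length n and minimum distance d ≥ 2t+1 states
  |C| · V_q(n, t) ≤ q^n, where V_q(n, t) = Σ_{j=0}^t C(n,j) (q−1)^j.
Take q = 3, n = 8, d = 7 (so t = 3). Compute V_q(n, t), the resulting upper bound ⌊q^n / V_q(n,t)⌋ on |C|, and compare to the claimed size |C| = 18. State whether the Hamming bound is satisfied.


V_q(n, t) = 577, q^n = 6561, Hamming bound = 11, |C| = 18 > bound (violated).

Step 1: Compute V_q(n, t) = Σ_{j=0}^3 C(n, j) (q−1)^j.
  j = 0: C(8,0)·(2)^0 = 1·1 = 1.
  j = 1: C(8,1)·(2)^1 = 8·2 = 16.
  j = 2: C(8,2)·(2)^2 = 28·4 = 112.
  j = 3: C(8,3)·(2)^3 = 56·8 = 448.
  V_q(n, t) = 1 + 16 + 112 + 448 = 577.
Step 2: q^n = 3^8 = 6561.
Step 3: Hamming bound ⌊q^n / V_q(n,t)⌋ = ⌊6561/577⌋ = 11.
Step 4: Compare |C| = 18 to 11: violated.
The claimed |C| lies above the Hamming bound, so no 3-ary code of length 8 with d ≥ 7 can have 18 codewords.


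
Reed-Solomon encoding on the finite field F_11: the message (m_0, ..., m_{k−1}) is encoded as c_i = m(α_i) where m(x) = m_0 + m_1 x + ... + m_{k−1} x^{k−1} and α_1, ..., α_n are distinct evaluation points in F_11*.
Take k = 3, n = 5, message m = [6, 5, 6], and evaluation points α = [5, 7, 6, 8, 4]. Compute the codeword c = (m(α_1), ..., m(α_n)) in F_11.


c = [5, 5, 10, 1, 1]

Message polynomial: m(x) = 6 + 5·x + 6·x^2 (mod 11).
For each evaluation point α_i, compute m(α_i) mod 11:
  α_1 = 5: Horner steps 6 → 2 → 5, so m(5) = 5.
  α_2 = 7: Horner steps 6 → 3 → 5, so m(7) = 5.
  α_3 = 6: Horner steps 6 → 8 → 10, so m(6) = 10.
  α_4 = 8: Horner steps 6 → 9 → 1, so m(8) = 1.
  α_5 = 4: Horner steps 6 → 7 → 1, so m(4) = 1.
Codeword c = [5, 5, 10, 1, 1] ∈ F_11^5.


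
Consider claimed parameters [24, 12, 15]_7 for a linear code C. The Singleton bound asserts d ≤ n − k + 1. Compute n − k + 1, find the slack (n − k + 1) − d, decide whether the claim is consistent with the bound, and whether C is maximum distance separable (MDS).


Singleton RHS = n − k + 1 = 13, slack = -2, bound violated (no such code; not MDS).

Singleton bound: d ≤ n − k + 1.
Here n = 24, k = 12, so n − k + 1 = 13.
Given d = 15, check d ≤ 13: NO.
Slack = (n − k + 1) − d = -2.
The slack is negative: d = 15 exceeds n − k + 1 = 13 by 2, so the Singleton bound is violated and no linear [24, 12, 15]_7 code can exist. In particular it is not MDS (MDS requires d = n − k + 1 exactly).
Description: the claimed parameters are [24, 12, 15]_7; such a code would be impossible (violates the Singleton bound).


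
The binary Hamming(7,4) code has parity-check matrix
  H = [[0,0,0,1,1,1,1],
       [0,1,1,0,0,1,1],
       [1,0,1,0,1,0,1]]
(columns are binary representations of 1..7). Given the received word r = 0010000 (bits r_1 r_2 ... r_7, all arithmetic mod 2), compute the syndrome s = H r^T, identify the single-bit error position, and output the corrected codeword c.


s = (0, 1, 1)^T, error position = 3, corrected codeword c = 0000000

Compute s = H r^T mod 2 one row at a time:
  s_1 = 0 + 0 + 0 + 0 = 0 ≡ 0 (mod 2).
  s_2 = 0 + 1 + 0 + 0 = 1 ≡ 1 (mod 2).
  s_3 = 0 + 1 + 0 + 0 = 1 ≡ 1 (mod 2).
s = (0, 1, 1)^T — this equals column 3 of H (binary 011), so error is at position 3.
Correct: flip bit 3 of r = 0010000 to get c = 0000000.


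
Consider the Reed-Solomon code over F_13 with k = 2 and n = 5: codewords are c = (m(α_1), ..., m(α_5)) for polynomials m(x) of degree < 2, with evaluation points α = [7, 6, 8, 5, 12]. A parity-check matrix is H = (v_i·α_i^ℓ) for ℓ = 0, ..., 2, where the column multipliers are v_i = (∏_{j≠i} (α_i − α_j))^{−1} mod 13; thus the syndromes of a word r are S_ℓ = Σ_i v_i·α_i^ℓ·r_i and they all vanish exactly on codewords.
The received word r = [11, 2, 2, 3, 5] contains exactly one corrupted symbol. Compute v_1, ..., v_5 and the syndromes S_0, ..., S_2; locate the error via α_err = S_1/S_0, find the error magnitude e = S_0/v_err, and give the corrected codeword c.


S = (8, 9, 2), error at position 2, error magnitude e = 8, c = [11, 7, 2, 3, 5].

Step 1: column multipliers v_i = (∏_{j≠i}(α_i − α_j))^{−1} mod 13.
  i = 1 (α = 7): (7−6)(7−8)(7−5)(7−12) = 1·(−1)·2·(−5) = 10 ≡ 10, so v_1 = 10^{−1} = 4 (mod 13).
  i = 2 (α = 6): (6−7)(6−8)(6−5)(6−12) = (−1)·(−2)·1·(−6) = −12 ≡ 1, so v_2 = 1^{−1} = 1 (mod 13).
  i = 3 (α = 8): (8−7)(8−6)(8−5)(8−12) = 1·2·3·(−4) = −24 ≡ 2, so v_3 = 2^{−1} = 7 (mod 13).
  i = 4 (α = 5): (5−7)(5−6)(5−8)(5−12) = (−2)·(−1)·(−3)·(−7) = 42 ≡ 3, so v_4 = 3^{−1} = 9 (mod 13).
  i = 5 (α = 12): (12−7)(12−6)(12−8)(12−5) = 5·6·4·7 = 840 ≡ 8, so v_5 = 8^{−1} = 5 (mod 13).
  v = [4, 1, 7, 9, 5].
Step 2: syndromes of r = [11, 2, 2, 3, 5] (all sums mod 13).
  S_0 = Σ v_i r_i = 4·11 + 1·2 + 7·2 + 9·3 + 5·5 = 112 ≡ 8.
  S_1 = Σ v_i α_i r_i = 4·7·11 + 1·6·2 + 7·8·2 + 9·5·3 + 5·12·5 = 867 ≡ 9.
  α_i^2 mod 13 = [10, 10, 12, 12, 1].
  S_2 = Σ v_i α_i^2 r_i = 4·10·11 + 1·10·2 + 7·12·2 + 9·12·3 + 5·1·5 = 977 ≡ 2.
  S = (8, 9, 2) ≠ 0, so r is not a codeword (an error is present).
Step 3: locate the error. For a single error e at position i, S_ℓ = v_i·e·α_i^ℓ, so α_err = S_1/S_0.
  S_0^{−1} = 8^{−1} = 5 (mod 13), so α_err = 9·5 = 45 ≡ 6 = α_2. Error position i = 2.
  Consistency check: S_2/S_1 = 2·3 = 6 ≡ 6 = α_err ✓ (single-error assumption holds).
Step 4: error magnitude e = S_0/v_2 = S_0·∏_{j≠2}(α_2 − α_j) = 8·1 = 8 ≡ 8 (mod 13).
Step 5: correct position 2: c_2 = r_2 − e = 2 − 8 ≡ 7 (mod 13). Hence c = [11, 7, 2, 3, 5].
  Check: interpolating c through the α_i gives m(x) = 9 + 4·x (degree < 2) with m(α_i) = c_i for every i, so c is indeed a codeword.


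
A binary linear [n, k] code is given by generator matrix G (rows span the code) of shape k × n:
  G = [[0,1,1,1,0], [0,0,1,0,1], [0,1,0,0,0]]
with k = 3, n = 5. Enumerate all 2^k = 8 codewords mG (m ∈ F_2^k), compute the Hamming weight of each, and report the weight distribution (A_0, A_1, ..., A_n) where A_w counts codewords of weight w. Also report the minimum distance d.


Weight distribution: A_0 = 1, A_1 = 1, A_2 = 3, A_3 = 3. Minimum distance d = 1.

Enumerate all 2^3 = 8 messages m ∈ F_2^3.
For each, compute codeword c = mG in F_2^5, then tally its weight.
  m = 000 → c = 00000, weight = 0.
  m = 100 → c = 01110, weight = 3.
  m = 010 → c = 00101, weight = 2.
  m = 110 → c = 01011, weight = 3.
  m = 001 → c = 01000, weight = 1.
  m = 101 → c = 00110, weight = 2.
  m = 011 → c = 01101, weight = 3.
  m = 111 → c = 00011, weight = 2.
Tally weights:
  weight 0: 1 codewords.
  weight 1: 1 codewords.
  weight 2: 3 codewords.
  weight 3: 3 codewords.
Minimum distance d = smallest w > 0 with A_w > 0 = 1.
Sanity: Σ A_w = 8 = 2^3 = 8 ✓.


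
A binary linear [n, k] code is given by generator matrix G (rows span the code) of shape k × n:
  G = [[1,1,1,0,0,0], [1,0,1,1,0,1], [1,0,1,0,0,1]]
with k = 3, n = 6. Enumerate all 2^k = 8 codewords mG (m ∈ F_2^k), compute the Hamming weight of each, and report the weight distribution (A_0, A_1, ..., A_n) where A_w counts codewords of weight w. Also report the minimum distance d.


Weight distribution: A_0 = 1, A_1 = 1, A_2 = 1, A_3 = 3, A_4 = 2. Minimum distance d = 1.

Enumerate all 2^3 = 8 messages m ∈ F_2^3.
For each, compute codeword c = mG in F_2^6, then tally its weight.
  m = 000 → c = 000000, weight = 0.
  m = 100 → c = 111000, weight = 3.
  m = 010 → c = 101101, weight = 4.
  m = 110 → c = 010101, weight = 3.
  m = 001 → c = 101001, weight = 3.
  m = 101 → c = 010001, weight = 2.
  m = 011 → c = 000100, weight = 1.
  m = 111 → c = 111100, weight = 4.
Tally weights:
  weight 0: 1 codewords.
  weight 1: 1 codewords.
  weight 2: 1 codewords.
  weight 3: 3 codewords.
  weight 4: 2 codewords.
Minimum distance d = smallest w > 0 with A_w > 0 = 1.
Sanity: Σ A_w = 8 = 2^3 = 8 ✓.


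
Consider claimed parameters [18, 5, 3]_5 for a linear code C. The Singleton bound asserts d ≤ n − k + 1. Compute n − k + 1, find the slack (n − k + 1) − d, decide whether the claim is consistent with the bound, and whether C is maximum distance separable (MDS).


Singleton RHS = n − k + 1 = 14, slack = 11, bound satisfied, not MDS.

Singleton bound: d ≤ n − k + 1.
Here n = 18, k = 5, so n − k + 1 = 14.
Given d = 3, check d ≤ 14: YES.
Slack = (n − k + 1) − d = 11.
The code is NOT MDS (slack = 11 > 0).
Description: the claimed parameters are [18, 5, 3]_5; such a code would be non-MDS.


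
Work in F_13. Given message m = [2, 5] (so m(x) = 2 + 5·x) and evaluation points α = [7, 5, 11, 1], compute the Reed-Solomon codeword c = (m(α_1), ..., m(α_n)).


c = [11, 1, 5, 7]

Message polynomial: m(x) = 2 + 5·x (mod 13).
For each evaluation point α_i, compute m(α_i) mod 13:
  α_1 = 7: Horner steps 5 → 11, so m(7) = 11.
  α_2 = 5: Horner steps 5 → 1, so m(5) = 1.
  α_3 = 11: Horner steps 5 → 5, so m(11) = 5.
  α_4 = 1: Horner steps 5 → 7, so m(1) = 7.
Codeword c = [11, 1, 5, 7] ∈ F_13^4.


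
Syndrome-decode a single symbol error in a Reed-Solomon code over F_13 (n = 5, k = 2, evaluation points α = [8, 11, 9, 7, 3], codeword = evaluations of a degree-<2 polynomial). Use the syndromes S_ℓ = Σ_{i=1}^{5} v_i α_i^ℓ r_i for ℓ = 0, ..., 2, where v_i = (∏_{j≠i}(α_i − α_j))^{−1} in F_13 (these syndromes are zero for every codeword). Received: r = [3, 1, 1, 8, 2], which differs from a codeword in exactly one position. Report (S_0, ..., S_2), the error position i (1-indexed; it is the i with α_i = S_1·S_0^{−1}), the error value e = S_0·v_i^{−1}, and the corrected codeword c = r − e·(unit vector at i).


S = (8, 7, 11), error at position 3, error magnitude e = 3, c = [3, 1, 11, 8, 2].

Step 1: column multipliers v_i = (∏_{j≠i}(α_i − α_j))^{−1} mod 13.
  i = 1 (α = 8): (8−11)(8−9)(8−7)(8−3) = (−3)·(−1)·1·5 = 15 ≡ 2, so v_1 = 2^{−1} = 7 (mod 13).
  i = 2 (α = 11): (11−8)(11−9)(11−7)(11−3) = 3·2·4·8 = 192 ≡ 10, so v_2 = 10^{−1} = 4 (mod 13).
  i = 3 (α = 9): (9−8)(9−11)(9−7)(9−3) = 1·(−2)·2·6 = −24 ≡ 2, so v_3 = 2^{−1} = 7 (mod 13).
  i = 4 (α = 7): (7−8)(7−11)(7−9)(7−3) = (−1)·(−4)·(−2)·4 = −32 ≡ 7, so v_4 = 7^{−1} = 2 (mod 13).
  i = 5 (α = 3): (3−8)(3−11)(3−9)(3−7) = (−5)·(−8)·(−6)·(−4) = 960 ≡ 11, so v_5 = 11^{−1} = 6 (mod 13).
  v = [7, 4, 7, 2, 6].
Step 2: syndromes of r = [3, 1, 1, 8, 2] (all sums mod 13).
  S_0 = Σ v_i r_i = 7·3 + 4·1 + 7·1 + 2·8 + 6·2 = 60 ≡ 8.
  S_1 = Σ v_i α_i r_i = 7·8·3 + 4·11·1 + 7·9·1 + 2·7·8 + 6·3·2 = 423 ≡ 7.
  α_i^2 mod 13 = [12, 4, 3, 10, 9].
  S_2 = Σ v_i α_i^2 r_i = 7·12·3 + 4·4·1 + 7·3·1 + 2·10·8 + 6·9·2 = 557 ≡ 11.
  S = (8, 7, 11) ≠ 0, so r is not a codeword (an error is present).
Step 3: locate the error. For a single error e at position i, S_ℓ = v_i·e·α_i^ℓ, so α_err = S_1/S_0.
  S_0^{−1} = 8^{−1} = 5 (mod 13), so α_err = 7·5 = 35 ≡ 9 = α_3. Error position i = 3.
  Consistency check: S_2/S_1 = 11·2 = 22 ≡ 9 = α_err ✓ (single-error assumption holds).
Step 4: error magnitude e = S_0/v_3 = S_0·∏_{j≠3}(α_3 − α_j) = 8·2 = 16 ≡ 3 (mod 13).
Step 5: correct position 3: c_3 = r_3 − e = 1 − 3 ≡ 11 (mod 13). Hence c = [3, 1, 11, 8, 2].
  Check: interpolating c through the α_i gives m(x) = 4 + 8·x (degree < 2) with m(α_i) = c_i for every i, so c is indeed a codeword.


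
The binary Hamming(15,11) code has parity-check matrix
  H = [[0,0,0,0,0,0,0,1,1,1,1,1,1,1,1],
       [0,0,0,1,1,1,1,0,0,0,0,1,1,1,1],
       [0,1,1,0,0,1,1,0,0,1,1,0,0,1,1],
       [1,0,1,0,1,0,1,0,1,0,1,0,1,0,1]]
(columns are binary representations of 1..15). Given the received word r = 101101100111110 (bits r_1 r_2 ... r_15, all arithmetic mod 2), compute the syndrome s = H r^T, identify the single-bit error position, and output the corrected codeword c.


s = (1, 0, 0, 1)^T, error position = 9, corrected codeword c = 101101101111110

Compute s = H r^T mod 2 one row at a time:
  s_1 = 0 + 0 + 1 + 1 + 1 + 1 + 1 + 0 = 5 ≡ 1 (mod 2).
  s_2 = 1 + 0 + 1 + 1 + 1 + 1 + 1 + 0 = 6 ≡ 0 (mod 2).
  s_3 = 0 + 1 + 1 + 1 + 1 + 1 + 1 + 0 = 6 ≡ 0 (mod 2).
  s_4 = 1 + 1 + 0 + 1 + 0 + 1 + 1 + 0 = 5 ≡ 1 (mod 2).
s = (1, 0, 0, 1)^T — this equals column 9 of H (binary 1001), so error is at position 9.
Correct: flip bit 9 of r = 101101100111110 to get c = 101101101111110.


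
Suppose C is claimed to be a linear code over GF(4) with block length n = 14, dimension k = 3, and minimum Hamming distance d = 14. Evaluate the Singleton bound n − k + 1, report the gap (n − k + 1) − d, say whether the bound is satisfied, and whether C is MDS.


Singleton RHS = n − k + 1 = 12, slack = -2, bound violated (no such code; not MDS).

Singleton bound: d ≤ n − k + 1.
Here n = 14, k = 3, so n − k + 1 = 12.
Given d = 14, check d ≤ 12: NO.
Slack = (n − k + 1) − d = -2.
The slack is negative: d = 14 exceeds n − k + 1 = 12 by 2, so the Singleton bound is violated and no linear [14, 3, 14]_4 code can exist. In particular it is not MDS (MDS requires d = n − k + 1 exactly).
Description: the claimed parameters are [14, 3, 14]_4; such a code would be impossible (violates the Singleton bound).


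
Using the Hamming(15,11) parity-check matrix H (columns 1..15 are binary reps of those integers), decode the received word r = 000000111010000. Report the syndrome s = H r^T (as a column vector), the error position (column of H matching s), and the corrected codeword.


s = (1, 1, 0, 1)^T, error position = 13, corrected codeword c = 000000111010100

Compute s = H r^T mod 2 one row at a time:
  s_1 = 1 + 1 + 0 + 1 + 0 + 0 + 0 + 0 = 3 ≡ 1 (mod 2).
  s_2 = 0 + 0 + 0 + 1 + 0 + 0 + 0 + 0 = 1 ≡ 1 (mod 2).
  s_3 = 0 + 0 + 0 + 1 + 0 + 1 + 0 + 0 = 2 ≡ 0 (mod 2).
  s_4 = 0 + 0 + 0 + 1 + 1 + 1 + 0 + 0 = 3 ≡ 1 (mod 2).
s = (1, 1, 0, 1)^T — this equals column 13 of H (binary 1101), so error is at position 13.
Correct: flip bit 13 of r = 000000111010000 to get c = 000000111010100.


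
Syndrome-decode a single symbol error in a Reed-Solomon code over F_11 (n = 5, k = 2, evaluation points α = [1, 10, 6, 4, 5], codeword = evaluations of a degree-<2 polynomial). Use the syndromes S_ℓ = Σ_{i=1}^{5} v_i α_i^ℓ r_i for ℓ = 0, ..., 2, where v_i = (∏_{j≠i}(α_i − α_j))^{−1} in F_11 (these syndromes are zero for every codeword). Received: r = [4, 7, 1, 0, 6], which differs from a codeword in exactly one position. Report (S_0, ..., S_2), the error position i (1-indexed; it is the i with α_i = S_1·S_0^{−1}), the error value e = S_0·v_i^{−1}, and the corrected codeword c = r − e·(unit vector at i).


S = (2, 9, 2), error at position 2, error magnitude e = 4, c = [4, 3, 1, 0, 6].

Step 1: column multipliers v_i = (∏_{j≠i}(α_i − α_j))^{−1} mod 11.
  i = 1 (α = 1): (1−10)(1−6)(1−4)(1−5) = (−9)·(−5)·(−3)·(−4) = 540 ≡ 1, so v_1 = 1^{−1} = 1 (mod 11).
  i = 2 (α = 10): (10−1)(10−6)(10−4)(10−5) = 9·4·6·5 = 1080 ≡ 2, so v_2 = 2^{−1} = 6 (mod 11).
  i = 3 (α = 6): (6−1)(6−10)(6−4)(6−5) = 5·(−4)·2·1 = −40 ≡ 4, so v_3 = 4^{−1} = 3 (mod 11).
  i = 4 (α = 4): (4−1)(4−10)(4−6)(4−5) = 3·(−6)·(−2)·(−1) = −36 ≡ 8, so v_4 = 8^{−1} = 7 (mod 11).
  i = 5 (α = 5): (5−1)(5−10)(5−6)(5−4) = 4·(−5)·(−1)·1 = 20 ≡ 9, so v_5 = 9^{−1} = 5 (mod 11).
  v = [1, 6, 3, 7, 5].
Step 2: syndromes of r = [4, 7, 1, 0, 6] (all sums mod 11).
  S_0 = Σ v_i r_i = 1·4 + 6·7 + 3·1 + 7·0 + 5·6 = 79 ≡ 2.
  S_1 = Σ v_i α_i r_i = 1·1·4 + 6·10·7 + 3·6·1 + 7·4·0 + 5·5·6 = 592 ≡ 9.
  α_i^2 mod 11 = [1, 1, 3, 5, 3].
  S_2 = Σ v_i α_i^2 r_i = 1·1·4 + 6·1·7 + 3·3·1 + 7·5·0 + 5·3·6 = 145 ≡ 2.
  S = (2, 9, 2) ≠ 0, so r is not a codeword (an error is present).
Step 3: locate the error. For a single error e at position i, S_ℓ = v_i·e·α_i^ℓ, so α_err = S_1/S_0.
  S_0^{−1} = 2^{−1} = 6 (mod 11), so α_err = 9·6 = 54 ≡ 10 = α_2. Error position i = 2.
  Consistency check: S_2/S_1 = 2·5 = 10 ≡ 10 = α_err ✓ (single-error assumption holds).
Step 4: error magnitude e = S_0/v_2 = S_0·∏_{j≠2}(α_2 − α_j) = 2·2 = 4 ≡ 4 (mod 11).
Step 5: correct position 2: c_2 = r_2 − e = 7 − 4 ≡ 3 (mod 11). Hence c = [4, 3, 1, 0, 6].
  Check: interpolating c through the α_i gives m(x) = 9 + 6·x (degree < 2) with m(α_i) = c_i for every i, so c is indeed a codeword.


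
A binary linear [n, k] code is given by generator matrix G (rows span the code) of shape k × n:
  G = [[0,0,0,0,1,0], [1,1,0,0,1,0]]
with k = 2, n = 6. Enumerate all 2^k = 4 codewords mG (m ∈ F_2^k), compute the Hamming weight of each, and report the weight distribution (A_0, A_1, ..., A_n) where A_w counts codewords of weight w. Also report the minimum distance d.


Weight distribution: A_0 = 1, A_1 = 1, A_2 = 1, A_3 = 1. Minimum distance d = 1.

Enumerate all 2^2 = 4 messages m ∈ F_2^2.
For each, compute codeword c = mG in F_2^6, then tally its weight.
  m = 00 → c = 000000, weight = 0.
  m = 10 → c = 000010, weight = 1.
  m = 01 → c = 110010, weight = 3.
  m = 11 → c = 110000, weight = 2.
Tally weights:
  weight 0: 1 codewords.
  weight 1: 1 codewords.
  weight 2: 1 codewords.
  weight 3: 1 codewords.
Minimum distance d = smallest w > 0 with A_w > 0 = 1.
Sanity: Σ A_w = 4 = 2^2 = 4 ✓.


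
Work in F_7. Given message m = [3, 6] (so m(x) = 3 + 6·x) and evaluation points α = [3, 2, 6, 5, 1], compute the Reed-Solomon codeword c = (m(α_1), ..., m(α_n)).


c = [0, 1, 4, 5, 2]

Message polynomial: m(x) = 3 + 6·x (mod 7).
For each evaluation point α_i, compute m(α_i) mod 7:
  α_1 = 3: Horner steps 6 → 0, so m(3) = 0.
  α_2 = 2: Horner steps 6 → 1, so m(2) = 1.
  α_3 = 6: Horner steps 6 → 4, so m(6) = 4.
  α_4 = 5: Horner steps 6 → 5, so m(5) = 5.
  α_5 = 1: Horner steps 6 → 2, so m(1) = 2.
Codeword c = [0, 1, 4, 5, 2] ∈ F_7^5.


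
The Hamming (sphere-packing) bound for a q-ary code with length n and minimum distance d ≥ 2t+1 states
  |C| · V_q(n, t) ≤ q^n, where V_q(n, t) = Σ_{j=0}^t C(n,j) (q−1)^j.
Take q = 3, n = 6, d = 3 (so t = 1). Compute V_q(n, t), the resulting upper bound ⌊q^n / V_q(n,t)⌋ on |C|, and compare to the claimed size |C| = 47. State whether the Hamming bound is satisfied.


V_q(n, t) = 13, q^n = 729, Hamming bound = 56, |C| = 47 ≤ bound (satisfied).

Step 1: Compute V_q(n, t) = Σ_{j=0}^1 C(n, j) (q−1)^j.
  j = 0: C(6,0)·(2)^0 = 1·1 = 1.
  j = 1: C(6,1)·(2)^1 = 6·2 = 12.
  V_q(n, t) = 1 + 12 = 13.
Step 2: q^n = 3^6 = 729.
Step 3: Hamming bound ⌊q^n / V_q(n,t)⌋ = ⌊729/13⌋ = 56.
Step 4: Compare |C| = 47 to 56: satisfied.
The claimed |C| lies below the Hamming bound.


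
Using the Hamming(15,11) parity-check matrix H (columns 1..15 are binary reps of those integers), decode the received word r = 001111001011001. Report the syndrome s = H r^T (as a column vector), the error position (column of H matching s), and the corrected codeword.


s = (0, 1, 0, 1)^T, error position = 5, corrected codeword c = 001101001011001

Compute s = H r^T mod 2 one row at a time:
  s_1 = 0 + 1 + 0 + 1 + 1 + 0 + 0 + 1 = 4 ≡ 0 (mod 2).
  s_2 = 1 + 1 + 1 + 0 + 1 + 0 + 0 + 1 = 5 ≡ 1 (mod 2).
  s_3 = 0 + 1 + 1 + 0 + 0 + 1 + 0 + 1 = 4 ≡ 0 (mod 2).
  s_4 = 0 + 1 + 1 + 0 + 1 + 1 + 0 + 1 = 5 ≡ 1 (mod 2).
s = (0, 1, 0, 1)^T — this equals column 5 of H (binary 0101), so error is at position 5.
Correct: flip bit 5 of r = 001111001011001 to get c = 001101001011001.


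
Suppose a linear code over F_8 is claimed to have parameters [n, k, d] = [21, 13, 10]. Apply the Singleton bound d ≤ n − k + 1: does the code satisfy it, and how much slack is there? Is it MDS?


Singleton RHS = n − k + 1 = 9, slack = -1, bound violated (no such code; not MDS).

Singleton bound: d ≤ n − k + 1.
Here n = 21, k = 13, so n − k + 1 = 9.
Given d = 10, check d ≤ 9: NO.
Slack = (n − k + 1) − d = -1.
The slack is negative: d = 10 exceeds n − k + 1 = 9 by 1, so the Singleton bound is violated and no linear [21, 13, 10]_8 code can exist. In particular it is not MDS (MDS requires d = n − k + 1 exactly).
Description: the claimed parameters are [21, 13, 10]_8; such a code would be impossible (violates the Singleton bound).


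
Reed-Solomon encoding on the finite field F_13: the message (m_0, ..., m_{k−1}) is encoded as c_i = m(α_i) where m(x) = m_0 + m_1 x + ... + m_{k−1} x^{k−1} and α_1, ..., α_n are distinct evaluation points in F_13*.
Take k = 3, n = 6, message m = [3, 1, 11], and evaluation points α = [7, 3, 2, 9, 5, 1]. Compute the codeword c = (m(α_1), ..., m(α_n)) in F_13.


c = [3, 1, 10, 6, 10, 2]

Message polynomial: m(x) = 3 + 1·x + 11·x^2 (mod 13).
For each evaluation point α_i, compute m(α_i) mod 13:
  α_1 = 7: Horner steps 11 → 0 → 3, so m(7) = 3.
  α_2 = 3: Horner steps 11 → 8 → 1, so m(3) = 1.
  α_3 = 2: Horner steps 11 → 10 → 10, so m(2) = 10.
  α_4 = 9: Horner steps 11 → 9 → 6, so m(9) = 6.
  α_5 = 5: Horner steps 11 → 4 → 10, so m(5) = 10.
  α_6 = 1: Horner steps 11 → 12 → 2, so m(1) = 2.
Codeword c = [3, 1, 10, 6, 10, 2] ∈ F_13^6.


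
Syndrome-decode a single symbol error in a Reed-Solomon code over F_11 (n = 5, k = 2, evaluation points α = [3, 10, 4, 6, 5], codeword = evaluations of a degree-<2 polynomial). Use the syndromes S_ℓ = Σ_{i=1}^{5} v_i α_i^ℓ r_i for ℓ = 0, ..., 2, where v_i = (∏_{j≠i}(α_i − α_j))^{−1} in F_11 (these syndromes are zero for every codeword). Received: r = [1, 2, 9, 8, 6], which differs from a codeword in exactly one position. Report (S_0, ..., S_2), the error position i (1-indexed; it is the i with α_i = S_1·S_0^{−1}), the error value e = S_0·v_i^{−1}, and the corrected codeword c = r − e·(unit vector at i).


S = (3, 7, 9), error at position 4, error magnitude e = 5, c = [1, 2, 9, 3, 6].

Step 1: column multipliers v_i = (∏_{j≠i}(α_i − α_j))^{−1} mod 11.
  i = 1 (α = 3): (3−10)(3−4)(3−6)(3−5) = (−7)·(−1)·(−3)·(−2) = 42 ≡ 9, so v_1 = 9^{−1} = 5 (mod 11).
  i = 2 (α = 10): (10−3)(10−4)(10−6)(10−5) = 7·6·4·5 = 840 ≡ 4, so v_2 = 4^{−1} = 3 (mod 11).
  i = 3 (α = 4): (4−3)(4−10)(4−6)(4−5) = 1·(−6)·(−2)·(−1) = −12 ≡ 10, so v_3 = 10^{−1} = 10 (mod 11).
  i = 4 (α = 6): (6−3)(6−10)(6−4)(6−5) = 3·(−4)·2·1 = −24 ≡ 9, so v_4 = 9^{−1} = 5 (mod 11).
  i = 5 (α = 5): (5−3)(5−10)(5−4)(5−6) = 2·(−5)·1·(−1) = 10 ≡ 10, so v_5 = 10^{−1} = 10 (mod 11).
  v = [5, 3, 10, 5, 10].
Step 2: syndromes of r = [1, 2, 9, 8, 6] (all sums mod 11).
  S_0 = Σ v_i r_i = 5·1 + 3·2 + 10·9 + 5·8 + 10·6 = 201 ≡ 3.
  S_1 = Σ v_i α_i r_i = 5·3·1 + 3·10·2 + 10·4·9 + 5·6·8 + 10·5·6 = 975 ≡ 7.
  α_i^2 mod 11 = [9, 1, 5, 3, 3].
  S_2 = Σ v_i α_i^2 r_i = 5·9·1 + 3·1·2 + 10·5·9 + 5·3·8 + 10·3·6 = 801 ≡ 9.
  S = (3, 7, 9) ≠ 0, so r is not a codeword (an error is present).
Step 3: locate the error. For a single error e at position i, S_ℓ = v_i·e·α_i^ℓ, so α_err = S_1/S_0.
  S_0^{−1} = 3^{−1} = 4 (mod 11), so α_err = 7·4 = 28 ≡ 6 = α_4. Error position i = 4.
  Consistency check: S_2/S_1 = 9·8 = 72 ≡ 6 = α_err ✓ (single-error assumption holds).
Step 4: error magnitude e = S_0/v_4 = S_0·∏_{j≠4}(α_4 − α_j) = 3·9 = 27 ≡ 5 (mod 11).
Step 5: correct position 4: c_4 = r_4 − e = 8 − 5 ≡ 3 (mod 11). Hence c = [1, 2, 9, 3, 6].
  Check: interpolating c through the α_i gives m(x) = 10 + 8·x (degree < 2) with m(α_i) = c_i for every i, so c is indeed a codeword.


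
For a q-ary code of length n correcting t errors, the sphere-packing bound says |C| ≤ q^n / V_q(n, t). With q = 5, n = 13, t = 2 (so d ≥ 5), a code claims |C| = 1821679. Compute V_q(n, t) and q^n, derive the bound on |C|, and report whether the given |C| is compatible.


V_q(n, t) = 1301, q^n = 1220703125, Hamming bound = 938280, |C| = 1821679 > bound (violated).

Step 1: Compute V_q(n, t) = Σ_{j=0}^2 C(n, j) (q−1)^j.
  j = 0: C(13,0)·(4)^0 = 1·1 = 1.
  j = 1: C(13,1)·(4)^1 = 13·4 = 52.
  j = 2: C(13,2)·(4)^2 = 78·16 = 1248.
  V_q(n, t) = 1 + 52 + 1248 = 1301.
Step 2: q^n = 5^13 = 1220703125.
Step 3: Hamming bound ⌊q^n / V_q(n,t)⌋ = ⌊1220703125/1301⌋ = 938280.
Step 4: Compare |C| = 1821679 to 938280: violated.
The claimed |C| lies above the Hamming bound, so no 5-ary code of length 13 with d ≥ 5 can have 1821679 codewords.


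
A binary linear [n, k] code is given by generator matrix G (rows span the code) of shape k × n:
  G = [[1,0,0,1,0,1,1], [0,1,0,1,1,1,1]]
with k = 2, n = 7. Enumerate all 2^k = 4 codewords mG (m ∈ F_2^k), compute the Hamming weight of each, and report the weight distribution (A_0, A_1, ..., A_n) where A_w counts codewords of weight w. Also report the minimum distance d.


Weight distribution: A_0 = 1, A_3 = 1, A_4 = 1, A_5 = 1. Minimum distance d = 3.

Enumerate all 2^2 = 4 messages m ∈ F_2^2.
For each, compute codeword c = mG in F_2^7, then tally its weight.
  m = 00 → c = 0000000, weight = 0.
  m = 10 → c = 1001011, weight = 4.
  m = 01 → c = 0101111, weight = 5.
  m = 11 → c = 1100100, weight = 3.
Tally weights:
  weight 0: 1 codewords.
  weight 3: 1 codewords.
  weight 4: 1 codewords.
  weight 5: 1 codewords.
Minimum distance d = smallest w > 0 with A_w > 0 = 3.
Sanity: Σ A_w = 4 = 2^2 = 4 ✓.


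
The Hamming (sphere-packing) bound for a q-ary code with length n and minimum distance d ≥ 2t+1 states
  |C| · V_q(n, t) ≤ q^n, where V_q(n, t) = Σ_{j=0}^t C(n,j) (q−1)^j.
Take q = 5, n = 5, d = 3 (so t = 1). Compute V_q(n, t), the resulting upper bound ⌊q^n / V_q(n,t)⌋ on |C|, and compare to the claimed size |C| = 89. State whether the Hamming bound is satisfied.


V_q(n, t) = 21, q^n = 3125, Hamming bound = 148, |C| = 89 ≤ bound (satisfied).

Step 1: Compute V_q(n, t) = Σ_{j=0}^1 C(n, j) (q−1)^j.
  j = 0: C(5,0)·(4)^0 = 1·1 = 1.
  j = 1: C(5,1)·(4)^1 = 5·4 = 20.
  V_q(n, t) = 1 + 20 = 21.
Step 2: q^n = 5^5 = 3125.
Step 3: Hamming bound ⌊q^n / V_q(n,t)⌋ = ⌊3125/21⌋ = 148.
Step 4: Compare |C| = 89 to 148: satisfied.
The claimed |C| lies below the Hamming bound.


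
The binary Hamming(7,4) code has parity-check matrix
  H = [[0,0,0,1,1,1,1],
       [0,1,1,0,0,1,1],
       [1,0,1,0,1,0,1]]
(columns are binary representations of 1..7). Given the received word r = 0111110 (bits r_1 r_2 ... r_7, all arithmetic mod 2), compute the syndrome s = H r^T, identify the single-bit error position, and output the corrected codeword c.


s = (1, 1, 0)^T, error position = 6, corrected codeword c = 0111100

Compute s = H r^T mod 2 one row at a time:
  s_1 = 1 + 1 + 1 + 0 = 3 ≡ 1 (mod 2).
  s_2 = 1 + 1 + 1 + 0 = 3 ≡ 1 (mod 2).
  s_3 = 0 + 1 + 1 + 0 = 2 ≡ 0 (mod 2).
s = (1, 1, 0)^T — this equals column 6 of H (binary 110), so error is at position 6.
Correct: flip bit 6 of r = 0111110 to get c = 0111100.


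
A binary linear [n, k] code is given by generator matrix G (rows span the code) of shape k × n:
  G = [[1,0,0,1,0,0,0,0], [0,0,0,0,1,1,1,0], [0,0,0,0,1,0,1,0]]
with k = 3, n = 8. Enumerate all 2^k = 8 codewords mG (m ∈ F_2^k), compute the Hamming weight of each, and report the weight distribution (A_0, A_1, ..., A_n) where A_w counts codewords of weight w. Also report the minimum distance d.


Weight distribution: A_0 = 1, A_1 = 1, A_2 = 2, A_3 = 2, A_4 = 1, A_5 = 1. Minimum distance d = 1.

Enumerate all 2^3 = 8 messages m ∈ F_2^3.
For each, compute codeword c = mG in F_2^8, then tally its weight.
  m = 000 → c = 00000000, weight = 0.
  m = 100 → c = 10010000, weight = 2.
  m = 010 → c = 00001110, weight = 3.
  m = 110 → c = 10011110, weight = 5.
  m = 001 → c = 00001010, weight = 2.
  m = 101 → c = 10011010, weight = 4.
  m = 011 → c = 00000100, weight = 1.
  m = 111 → c = 10010100, weight = 3.
Tally weights:
  weight 0: 1 codewords.
  weight 1: 1 codewords.
  weight 2: 2 codewords.
  weight 3: 2 codewords.
  weight 4: 1 codewords.
  weight 5: 1 codewords.
Minimum distance d = smallest w > 0 with A_w > 0 = 1.
Sanity: Σ A_w = 8 = 2^3 = 8 ✓.
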